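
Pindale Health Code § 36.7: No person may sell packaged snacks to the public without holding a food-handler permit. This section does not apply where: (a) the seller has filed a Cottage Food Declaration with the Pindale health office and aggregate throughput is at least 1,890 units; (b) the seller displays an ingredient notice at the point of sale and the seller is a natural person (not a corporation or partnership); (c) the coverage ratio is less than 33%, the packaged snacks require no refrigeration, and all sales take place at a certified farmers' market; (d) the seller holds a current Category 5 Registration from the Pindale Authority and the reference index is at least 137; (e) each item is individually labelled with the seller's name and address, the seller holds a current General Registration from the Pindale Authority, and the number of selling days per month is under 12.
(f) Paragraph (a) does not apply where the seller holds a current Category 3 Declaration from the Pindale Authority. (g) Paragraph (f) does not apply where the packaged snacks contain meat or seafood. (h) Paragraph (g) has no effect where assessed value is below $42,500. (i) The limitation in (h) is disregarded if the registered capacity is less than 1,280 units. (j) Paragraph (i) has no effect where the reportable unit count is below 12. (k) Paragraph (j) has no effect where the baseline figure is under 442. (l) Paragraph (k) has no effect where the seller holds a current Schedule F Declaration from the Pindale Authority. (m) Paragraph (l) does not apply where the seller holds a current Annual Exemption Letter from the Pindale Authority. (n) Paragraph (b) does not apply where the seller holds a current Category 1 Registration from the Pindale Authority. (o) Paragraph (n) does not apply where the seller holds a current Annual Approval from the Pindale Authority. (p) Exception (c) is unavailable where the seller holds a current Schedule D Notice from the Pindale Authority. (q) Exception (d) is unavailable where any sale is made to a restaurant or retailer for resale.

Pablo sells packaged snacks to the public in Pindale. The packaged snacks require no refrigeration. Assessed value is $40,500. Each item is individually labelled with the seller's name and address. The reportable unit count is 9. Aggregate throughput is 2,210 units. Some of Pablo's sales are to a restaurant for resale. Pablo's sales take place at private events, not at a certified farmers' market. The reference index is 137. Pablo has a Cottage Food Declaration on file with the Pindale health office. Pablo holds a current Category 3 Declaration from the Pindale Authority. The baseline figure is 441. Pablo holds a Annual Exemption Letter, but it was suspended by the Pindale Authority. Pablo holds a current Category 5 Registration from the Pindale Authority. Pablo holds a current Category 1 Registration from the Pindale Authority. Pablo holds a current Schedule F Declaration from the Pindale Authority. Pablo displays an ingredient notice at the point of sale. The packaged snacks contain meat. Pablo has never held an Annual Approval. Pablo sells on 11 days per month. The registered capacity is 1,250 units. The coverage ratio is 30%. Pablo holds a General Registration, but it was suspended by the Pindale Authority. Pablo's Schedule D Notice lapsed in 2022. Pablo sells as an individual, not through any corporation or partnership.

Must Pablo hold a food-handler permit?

Yes — Pablo must hold a food-handler permit.

All of (a)'s requirements are met (a Cottage Food Declaration is on file; aggregate throughput is 2,210 units, meeting the 1,890 units threshold). However, paragraphs (f)–(m) must be considered: (f) operates — a current Category 3 Declaration is held. (g) would limit (f) — the packaged snacks contain meat — but (h) sets (g) aside: (h) operates against (g): assessed value is $40,500, below the $42,500 limit. (i) applies (the registered capacity is 1,250 units, less than the 1,280 units limit), but is set aside by (j): (j) is engaged — the reportable unit count is 9, below the 12 limit. (k) is triggered (the baseline figure is 441, under the 442 limit), but is itself disapplied by (l): (l) is triggered — a current Schedule F Declaration is held. (m), which would lift (l), is inapplicable — the Annual Exemption Letter is not current. So (a) is unavailable.
Exception (b): an ingredient notice is displayed; the seller is a natural person — every condition holds. Turning to paragraphs (n)–(o): (n) applies — a current Category 1 Registration is held. (o) is not engaged (the Annual Approval is not current), so (n) stands. Exception (b) does not apply.
Exception (c) requires that all sales take place at a certified farmers' market; but sales are at private events, not a certified farmers' market, so (c) is unavailable.
Exception (d): a current Category 5 Registration is held; the reference index is 137, meeting the 137 threshold — every condition holds. Turning to paragraph (q): (q) operates against (d): some sales are to a restaurant for resale. (d) is therefore removed.
Exception (e) does not apply: there is no General Registration in force.
Every exception is unavailable, so the rule governs.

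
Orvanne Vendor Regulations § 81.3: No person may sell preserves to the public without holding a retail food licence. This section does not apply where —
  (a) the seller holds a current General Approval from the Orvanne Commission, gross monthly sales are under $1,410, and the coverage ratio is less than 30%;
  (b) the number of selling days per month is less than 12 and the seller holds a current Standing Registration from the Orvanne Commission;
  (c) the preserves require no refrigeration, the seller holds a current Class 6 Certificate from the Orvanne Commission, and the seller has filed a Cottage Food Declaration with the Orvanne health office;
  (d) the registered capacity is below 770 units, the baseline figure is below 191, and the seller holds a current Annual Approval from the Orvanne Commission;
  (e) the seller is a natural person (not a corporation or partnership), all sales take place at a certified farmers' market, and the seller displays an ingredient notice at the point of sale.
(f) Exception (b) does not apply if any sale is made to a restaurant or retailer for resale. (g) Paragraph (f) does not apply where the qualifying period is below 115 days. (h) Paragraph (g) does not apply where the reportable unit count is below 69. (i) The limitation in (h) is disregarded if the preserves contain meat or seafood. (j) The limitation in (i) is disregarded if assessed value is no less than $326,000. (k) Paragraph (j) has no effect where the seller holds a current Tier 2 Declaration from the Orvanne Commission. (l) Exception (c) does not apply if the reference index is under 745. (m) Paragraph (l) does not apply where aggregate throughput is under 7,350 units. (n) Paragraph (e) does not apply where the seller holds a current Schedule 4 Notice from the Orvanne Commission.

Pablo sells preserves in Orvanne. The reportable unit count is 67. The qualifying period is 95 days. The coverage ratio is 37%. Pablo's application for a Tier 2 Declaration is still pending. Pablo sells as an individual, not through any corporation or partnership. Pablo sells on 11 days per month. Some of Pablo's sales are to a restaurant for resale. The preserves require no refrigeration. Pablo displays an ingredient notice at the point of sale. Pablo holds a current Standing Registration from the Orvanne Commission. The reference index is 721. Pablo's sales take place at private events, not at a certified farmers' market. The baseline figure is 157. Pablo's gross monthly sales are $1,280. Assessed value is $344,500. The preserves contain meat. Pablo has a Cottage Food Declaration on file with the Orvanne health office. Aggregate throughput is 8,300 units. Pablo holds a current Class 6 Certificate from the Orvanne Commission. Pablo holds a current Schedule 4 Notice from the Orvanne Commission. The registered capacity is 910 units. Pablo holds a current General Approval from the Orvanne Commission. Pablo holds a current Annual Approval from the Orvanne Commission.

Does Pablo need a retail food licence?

Yes — Pablo must hold a retail food licence.

Exception (a) does not apply: the coverage ratio is 37%, not less than 30%.
All of (b)'s requirements are met (the number of selling days per month is 11, less than the 12 limit; a current Standing Registration is held). But: (f) is engaged — some sales are to a restaurant for resale. (g) would limit (f) — the qualifying period is 95 days, below the 115 days limit — but (h) sets (g) aside: (h) operates against (g): the reportable unit count is 67, below the 69 limit. (i) applies (the preserves contain meat), but is set aside by (j): (j) applies — assessed value is $344,500, meeting the $326,000 threshold. (k), which would lift (j), is inapplicable — there is no Tier 2 Declaration in force. So (b) is unavailable.
All of (c)'s requirements are met (the preserves are shelf-stable; a current Class 6 Certificate is held; a Cottage Food Declaration is on file). But applying paragraphs (l)–(m): (l) operates against (c): the reference index is 721, under the 745 limit. (m), which would lift (l), is not engaged — aggregate throughput is 8,300 units, not under 7,350 units. So (c) is unavailable.
Exception (d) fails — the registered capacity is 910 units, not below 770 units.
Exception (e) does not apply: sales are at private events, not a certified farmers' market.
No exception applies. The general rule governs.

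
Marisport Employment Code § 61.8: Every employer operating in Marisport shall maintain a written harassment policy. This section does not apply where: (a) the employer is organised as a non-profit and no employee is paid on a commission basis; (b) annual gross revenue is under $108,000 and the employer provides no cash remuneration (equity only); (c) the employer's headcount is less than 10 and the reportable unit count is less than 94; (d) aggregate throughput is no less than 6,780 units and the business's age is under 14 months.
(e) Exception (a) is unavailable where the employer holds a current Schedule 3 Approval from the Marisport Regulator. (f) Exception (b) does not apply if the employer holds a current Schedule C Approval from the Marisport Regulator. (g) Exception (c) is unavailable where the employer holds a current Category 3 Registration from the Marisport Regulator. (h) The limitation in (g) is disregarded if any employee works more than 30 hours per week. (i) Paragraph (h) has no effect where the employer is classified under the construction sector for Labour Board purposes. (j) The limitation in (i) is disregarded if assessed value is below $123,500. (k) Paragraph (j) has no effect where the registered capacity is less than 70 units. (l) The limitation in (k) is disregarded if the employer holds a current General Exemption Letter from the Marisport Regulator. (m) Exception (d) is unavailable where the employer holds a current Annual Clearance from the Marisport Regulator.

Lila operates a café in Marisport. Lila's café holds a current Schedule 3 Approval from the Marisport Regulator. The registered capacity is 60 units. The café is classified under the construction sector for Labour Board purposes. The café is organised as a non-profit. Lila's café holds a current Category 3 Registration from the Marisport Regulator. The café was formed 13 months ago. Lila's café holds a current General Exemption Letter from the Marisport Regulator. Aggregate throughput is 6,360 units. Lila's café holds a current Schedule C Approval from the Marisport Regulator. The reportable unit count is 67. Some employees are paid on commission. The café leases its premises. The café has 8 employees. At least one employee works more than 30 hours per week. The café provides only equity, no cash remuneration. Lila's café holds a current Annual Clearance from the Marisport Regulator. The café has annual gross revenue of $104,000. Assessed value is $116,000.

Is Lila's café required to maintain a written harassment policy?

Exception (a) does not apply: some employees are paid on commission.
Exception (b): annual gross revenue is $104,000, under the $108,000 limit; remuneration is equity-only — every condition holds. But: (f) operates against (b): a current Schedule C Approval is held. So (b) is unavailable.
All of (c)'s requirements are met (the employer's headcount is 8, less than the 10 limit; the reportable unit count is 67, less than the 94 limit). Under paragraphs (g)–(l): (g) applies (a current Category 3 Registration is held), but is itself disapplied by (h): (h) operates against (g): at least one employee exceeds 30 hours/week. (i) is engaged (the café is classified under the construction sector), but yields to (j): (j) operates against (i): assessed value is $116,000, below the $123,500 limit. (k) would limit (j) — the registered capacity is 60 units, less than the 70 units limit — but (l) sets (k) aside: (l) applies — a current General Exemption Letter is held. (c) remains available.
Exception (d) does not apply: aggregate throughput is 6,360 units, short of 6,780 units.

No — exception (c) applies; Lila's café is not required to maintain a written harassment policy.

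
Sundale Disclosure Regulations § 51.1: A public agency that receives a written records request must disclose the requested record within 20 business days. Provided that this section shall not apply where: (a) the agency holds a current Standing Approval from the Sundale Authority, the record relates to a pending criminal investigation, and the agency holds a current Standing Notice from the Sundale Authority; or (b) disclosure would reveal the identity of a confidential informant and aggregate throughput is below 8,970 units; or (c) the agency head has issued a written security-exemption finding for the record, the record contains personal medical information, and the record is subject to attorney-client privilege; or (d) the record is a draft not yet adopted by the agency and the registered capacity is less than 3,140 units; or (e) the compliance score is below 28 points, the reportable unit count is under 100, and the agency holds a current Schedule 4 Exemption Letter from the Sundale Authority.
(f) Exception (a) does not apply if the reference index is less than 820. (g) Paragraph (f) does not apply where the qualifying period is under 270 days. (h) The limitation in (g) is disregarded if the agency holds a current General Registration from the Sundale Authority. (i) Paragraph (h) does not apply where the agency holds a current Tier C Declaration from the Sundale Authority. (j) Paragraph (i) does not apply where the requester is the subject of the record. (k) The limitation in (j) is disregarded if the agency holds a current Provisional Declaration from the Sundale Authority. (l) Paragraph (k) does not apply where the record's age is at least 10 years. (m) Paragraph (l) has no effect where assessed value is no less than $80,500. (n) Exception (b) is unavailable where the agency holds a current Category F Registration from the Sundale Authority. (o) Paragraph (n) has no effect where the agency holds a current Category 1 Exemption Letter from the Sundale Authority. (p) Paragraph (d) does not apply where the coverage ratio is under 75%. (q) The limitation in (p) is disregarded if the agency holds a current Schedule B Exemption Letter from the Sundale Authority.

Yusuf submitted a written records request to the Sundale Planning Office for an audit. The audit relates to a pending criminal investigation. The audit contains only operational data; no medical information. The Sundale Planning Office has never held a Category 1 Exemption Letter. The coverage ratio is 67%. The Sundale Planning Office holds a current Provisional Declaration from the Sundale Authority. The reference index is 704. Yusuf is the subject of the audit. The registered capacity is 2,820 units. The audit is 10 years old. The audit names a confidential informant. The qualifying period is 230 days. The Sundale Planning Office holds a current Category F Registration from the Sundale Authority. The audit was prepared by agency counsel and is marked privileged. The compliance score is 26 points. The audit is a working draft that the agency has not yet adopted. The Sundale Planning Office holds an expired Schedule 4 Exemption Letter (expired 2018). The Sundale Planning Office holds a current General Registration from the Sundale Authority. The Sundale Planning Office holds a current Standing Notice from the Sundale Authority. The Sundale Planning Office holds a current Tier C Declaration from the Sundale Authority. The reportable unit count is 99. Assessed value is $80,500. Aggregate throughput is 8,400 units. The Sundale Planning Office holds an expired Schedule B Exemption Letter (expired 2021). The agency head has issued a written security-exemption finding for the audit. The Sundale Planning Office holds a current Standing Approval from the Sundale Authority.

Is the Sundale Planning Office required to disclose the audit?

No — exception (a) applies; the Sundale Planning Office is not required to disclose the audit.

Exception (a) is satisfied on its face — a current Standing Approval is held; the audit relates to a pending investigation; a current Standing Notice is held. Considering the limiting provisions: (f) would limit (a) — the reference index is 704, less than the 820 limit — but (g) sets (f) aside: (g) operates against (f): the qualifying period is 230 days, under the 270 days limit. (h) would limit (g) — a current General Registration is held — but (i) sets (h) aside: (i) operates — a current Tier C Declaration is held. (j) would limit (i) — Yusuf is the subject of the audit — but (k) sets (j) aside: (k) operates against (j): a current Provisional Declaration is held. (l) is engaged (the record's age is 10 years, meeting the 10 years threshold), but is itself disapplied by (m): (m) operates against (l): assessed value is $80,500, meeting the $80,500 threshold. Exception (a) stands.
Exception (b): the audit names a confidential informant; aggregate throughput is 8,400 units, below the 8,970 units limit — every condition holds. But applying paragraphs (n)–(o): (n) is triggered — a current Category F Registration is held. (o), which would lift (n), is not triggered — there is no Category 1 Exemption Letter in force. (b) is therefore removed.
Exception (c) does not apply: the audit contains only operational data.
Exception (d)'s conditions are all satisfied: the audit is an unadopted draft; the registered capacity is 2,820 units, less than the 3,140 units limit. But: (p) is triggered — the coverage ratio is 67%, under the 75% limit. (q) is not triggered (the Schedule B Exemption Letter is not current), so (p) stands. So (d) is unavailable.
Exception (e) does not apply: there is no Schedule 4 Exemption Letter in force.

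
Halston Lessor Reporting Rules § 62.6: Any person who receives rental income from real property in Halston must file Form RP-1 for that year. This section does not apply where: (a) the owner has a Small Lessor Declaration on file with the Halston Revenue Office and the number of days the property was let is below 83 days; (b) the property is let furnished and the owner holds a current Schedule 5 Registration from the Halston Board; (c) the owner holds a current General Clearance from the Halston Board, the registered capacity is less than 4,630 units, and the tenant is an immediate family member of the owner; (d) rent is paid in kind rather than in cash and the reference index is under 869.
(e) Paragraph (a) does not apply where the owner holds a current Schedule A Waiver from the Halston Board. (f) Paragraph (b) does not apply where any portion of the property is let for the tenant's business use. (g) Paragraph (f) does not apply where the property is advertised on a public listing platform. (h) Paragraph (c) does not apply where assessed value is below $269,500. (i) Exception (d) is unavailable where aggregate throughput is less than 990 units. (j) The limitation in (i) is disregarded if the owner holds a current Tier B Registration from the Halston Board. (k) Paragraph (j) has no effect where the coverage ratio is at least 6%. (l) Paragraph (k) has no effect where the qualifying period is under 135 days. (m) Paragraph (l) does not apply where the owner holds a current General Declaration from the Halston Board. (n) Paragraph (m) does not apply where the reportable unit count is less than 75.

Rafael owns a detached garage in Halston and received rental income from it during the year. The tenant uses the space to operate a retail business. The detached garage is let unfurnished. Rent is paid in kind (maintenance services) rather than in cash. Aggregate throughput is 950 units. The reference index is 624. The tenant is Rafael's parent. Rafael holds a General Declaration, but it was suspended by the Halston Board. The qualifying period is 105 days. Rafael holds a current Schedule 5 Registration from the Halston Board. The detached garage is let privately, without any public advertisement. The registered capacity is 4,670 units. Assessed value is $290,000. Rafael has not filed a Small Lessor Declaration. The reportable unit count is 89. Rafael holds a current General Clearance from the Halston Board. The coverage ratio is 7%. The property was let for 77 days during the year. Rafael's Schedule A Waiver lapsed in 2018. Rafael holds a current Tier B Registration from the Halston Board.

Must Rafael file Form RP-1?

Exception (a) fails — no Small Lessor Declaration is on file.
Exception (b) fails — the property is let unfurnished.
Exception (c) does not apply: the registered capacity is 4,670 units, not less than 4,630 units.
Exception (d)'s conditions are all satisfied: rent is paid in kind; the reference index is 624, under the 869 limit. Considering the limiting provisions: (i) would limit (d) — aggregate throughput is 950 units, less than the 990 units limit — but (j) sets (i) aside: (j) operates against (i): a current Tier B Registration is held. (k) would limit (j) — the coverage ratio is 7%, meeting the 6% threshold — but (l) sets (k) aside: (l) is engaged — the qualifying period is 105 days, under the 135 days limit. (m) is inapplicable (the General Declaration is not current), so (l) stands. So (d) applies.

No — exception (d) applies; Rafael is not required to file Form RP-1.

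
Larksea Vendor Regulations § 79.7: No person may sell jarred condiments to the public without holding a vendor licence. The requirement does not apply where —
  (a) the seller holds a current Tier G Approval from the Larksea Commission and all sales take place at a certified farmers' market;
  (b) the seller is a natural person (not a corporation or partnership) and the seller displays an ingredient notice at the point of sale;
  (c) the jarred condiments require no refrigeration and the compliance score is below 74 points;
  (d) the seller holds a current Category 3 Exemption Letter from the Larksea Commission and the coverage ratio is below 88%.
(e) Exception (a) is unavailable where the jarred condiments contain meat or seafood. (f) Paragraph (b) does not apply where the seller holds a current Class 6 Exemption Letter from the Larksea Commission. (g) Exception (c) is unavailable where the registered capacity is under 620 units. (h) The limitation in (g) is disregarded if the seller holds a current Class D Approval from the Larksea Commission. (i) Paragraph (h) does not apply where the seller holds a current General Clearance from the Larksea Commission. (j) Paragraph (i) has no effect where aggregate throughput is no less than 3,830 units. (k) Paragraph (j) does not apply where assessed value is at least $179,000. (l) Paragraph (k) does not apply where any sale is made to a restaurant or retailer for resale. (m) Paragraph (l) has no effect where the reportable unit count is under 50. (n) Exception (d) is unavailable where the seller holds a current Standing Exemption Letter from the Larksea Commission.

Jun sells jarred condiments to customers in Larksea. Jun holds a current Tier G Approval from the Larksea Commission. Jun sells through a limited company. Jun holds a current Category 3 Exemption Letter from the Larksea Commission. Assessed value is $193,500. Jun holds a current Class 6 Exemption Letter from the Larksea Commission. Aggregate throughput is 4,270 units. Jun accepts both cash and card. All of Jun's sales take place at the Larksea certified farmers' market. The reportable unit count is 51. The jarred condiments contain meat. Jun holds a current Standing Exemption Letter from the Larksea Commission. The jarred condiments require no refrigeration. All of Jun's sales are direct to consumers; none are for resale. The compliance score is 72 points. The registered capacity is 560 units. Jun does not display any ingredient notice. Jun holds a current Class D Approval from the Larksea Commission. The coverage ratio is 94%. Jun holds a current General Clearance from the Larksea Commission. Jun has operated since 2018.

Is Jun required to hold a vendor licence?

Yes — Jun must hold a vendor licence.

All of (a)'s requirements are met (a current Tier G Approval is held; all sales are at a certified farmers' market). However, paragraph (e) must be considered: (e) operates — the jarred condiments contain meat. (a) is therefore removed.
Exception (b) does not apply: the seller operates through a limited company.
Exception (c) is satisfied on its face — the jarred condiments are shelf-stable; the compliance score is 72 points, below the 74 points limit. But applying paragraphs (g)–(m): (g) applies — the registered capacity is 560 units, under the 620 units limit. (h) operates (a current Class D Approval is held), but is itself disapplied by (i): (i) operates against (h): a current General Clearance is held. (j) operates (aggregate throughput is 4,270 units, meeting the 3,830 units threshold), but is itself disapplied by (k): (k) operates against (j): assessed value is $193,500, meeting the $179,000 threshold. (l), which would lift (k), is not engaged — no sales are for resale. (c) is therefore removed.
Exception (d) requires that the coverage ratio is below 88%; but the coverage ratio is 94%, not below 88%, so (d) is unavailable.
Every exception is unavailable, so the rule governs.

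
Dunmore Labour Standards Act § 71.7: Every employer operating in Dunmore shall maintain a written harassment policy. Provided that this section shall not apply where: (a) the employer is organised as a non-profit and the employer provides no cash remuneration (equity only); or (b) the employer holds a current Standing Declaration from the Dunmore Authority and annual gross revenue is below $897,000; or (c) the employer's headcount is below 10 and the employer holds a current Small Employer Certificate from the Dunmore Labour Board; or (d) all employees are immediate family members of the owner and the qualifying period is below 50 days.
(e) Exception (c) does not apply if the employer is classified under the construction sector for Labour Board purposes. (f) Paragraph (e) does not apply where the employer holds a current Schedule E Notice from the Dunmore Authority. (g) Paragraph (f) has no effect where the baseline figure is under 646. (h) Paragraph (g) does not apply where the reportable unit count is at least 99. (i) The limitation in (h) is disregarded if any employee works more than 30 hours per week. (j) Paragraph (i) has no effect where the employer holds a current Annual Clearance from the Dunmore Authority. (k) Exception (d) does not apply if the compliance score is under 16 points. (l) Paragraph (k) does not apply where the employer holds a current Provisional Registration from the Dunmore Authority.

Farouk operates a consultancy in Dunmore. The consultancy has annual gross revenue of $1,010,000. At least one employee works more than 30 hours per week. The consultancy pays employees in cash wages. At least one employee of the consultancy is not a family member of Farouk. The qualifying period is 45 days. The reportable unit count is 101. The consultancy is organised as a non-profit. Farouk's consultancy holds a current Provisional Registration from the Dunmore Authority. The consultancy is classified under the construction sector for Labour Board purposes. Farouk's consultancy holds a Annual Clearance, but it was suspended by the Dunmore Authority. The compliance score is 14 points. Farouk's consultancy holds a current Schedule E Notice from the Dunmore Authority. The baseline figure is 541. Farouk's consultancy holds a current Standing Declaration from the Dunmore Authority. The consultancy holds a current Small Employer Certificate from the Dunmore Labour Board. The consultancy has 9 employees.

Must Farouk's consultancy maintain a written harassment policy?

Yes — Farouk's consultancy must maintain a written harassment policy.

Exception (a) fails — employees are paid cash wages.
Exception (b) fails — annual gross revenue is $1,010,000, not below $897,000.
Exception (c) is satisfied on its face — the employer's headcount is 9, below the 10 limit; a current Small Employer Certificate is held. But applying paragraphs (e)–(j): (e) applies — the consultancy is classified under the construction sector. (f) would limit (e) — a current Schedule E Notice is held — but (g) sets (f) aside: (g) operates against (f): the baseline figure is 541, under the 646 limit. (h) is engaged (the reportable unit count is 101, meeting the 99 threshold), but is set aside by (i): (i) is triggered — at least one employee exceeds 30 hours/week. (j), which would lift (i), is not engaged — the Annual Clearance is not current. Exception (c) does not apply.
Exception (d) requires that all employees are immediate family members of the owner; but at least one employee is not a family member, so (d) is unavailable.
No exception applies. The general rule governs.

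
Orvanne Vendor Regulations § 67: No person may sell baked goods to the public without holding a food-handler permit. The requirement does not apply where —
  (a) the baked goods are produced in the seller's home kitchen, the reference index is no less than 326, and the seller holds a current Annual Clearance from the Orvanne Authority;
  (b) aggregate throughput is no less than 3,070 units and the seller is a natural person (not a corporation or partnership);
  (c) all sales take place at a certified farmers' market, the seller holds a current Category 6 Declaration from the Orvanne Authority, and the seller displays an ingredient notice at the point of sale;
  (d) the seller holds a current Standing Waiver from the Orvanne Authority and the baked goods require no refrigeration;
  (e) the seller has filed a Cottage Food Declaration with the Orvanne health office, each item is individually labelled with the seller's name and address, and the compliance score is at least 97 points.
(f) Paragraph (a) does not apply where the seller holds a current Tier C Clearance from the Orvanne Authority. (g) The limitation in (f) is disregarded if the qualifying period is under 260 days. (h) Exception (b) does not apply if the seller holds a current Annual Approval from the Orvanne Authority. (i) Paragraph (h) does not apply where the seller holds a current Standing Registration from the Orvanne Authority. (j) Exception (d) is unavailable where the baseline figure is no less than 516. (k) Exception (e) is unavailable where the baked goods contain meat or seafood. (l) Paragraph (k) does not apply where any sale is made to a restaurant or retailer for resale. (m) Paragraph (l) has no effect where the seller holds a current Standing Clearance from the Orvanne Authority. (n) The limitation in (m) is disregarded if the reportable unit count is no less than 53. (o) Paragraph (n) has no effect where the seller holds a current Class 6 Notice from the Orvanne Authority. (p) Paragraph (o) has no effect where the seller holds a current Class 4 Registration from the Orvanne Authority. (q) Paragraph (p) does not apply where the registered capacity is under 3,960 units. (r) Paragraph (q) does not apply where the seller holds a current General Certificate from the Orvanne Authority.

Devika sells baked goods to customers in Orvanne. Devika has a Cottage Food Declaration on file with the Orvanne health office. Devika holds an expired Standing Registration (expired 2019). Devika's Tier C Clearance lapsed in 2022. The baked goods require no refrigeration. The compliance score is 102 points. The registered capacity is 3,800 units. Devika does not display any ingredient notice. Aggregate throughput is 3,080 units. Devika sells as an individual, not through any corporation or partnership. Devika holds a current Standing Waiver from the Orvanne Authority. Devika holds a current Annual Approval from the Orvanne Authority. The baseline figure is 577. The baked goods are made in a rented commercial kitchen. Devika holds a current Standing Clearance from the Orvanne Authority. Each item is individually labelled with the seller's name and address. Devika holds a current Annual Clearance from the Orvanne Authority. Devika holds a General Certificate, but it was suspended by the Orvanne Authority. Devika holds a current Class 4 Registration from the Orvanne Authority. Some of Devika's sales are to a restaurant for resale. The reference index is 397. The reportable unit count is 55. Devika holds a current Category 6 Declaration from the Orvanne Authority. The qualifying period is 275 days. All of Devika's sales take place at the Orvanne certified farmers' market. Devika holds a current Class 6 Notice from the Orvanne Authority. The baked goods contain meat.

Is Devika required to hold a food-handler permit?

Exception (a) fails — the baked goods are made in a commercial kitchen, not a home kitchen.
Exception (b)'s conditions are all satisfied: aggregate throughput is 3,080 units, meeting the 3,070 units threshold; the seller is a natural person. But: (h) operates against (b): a current Annual Approval is held. (i) does not operate here (no current Standing Registration is held), so (h) stands. (b) is therefore removed.
Exception (c) fails — no ingredient notice is displayed.
All of (d)'s requirements are met (a current Standing Waiver is held; the baked goods are shelf-stable). Turning to paragraph (j): (j) operates against (d): the baseline figure is 577, meeting the 516 threshold. So (d) is unavailable.
Exception (e): a Cottage Food Declaration is on file; items are individually labelled; the compliance score is 102 points, meeting the 97 points threshold — every condition holds. But applying paragraphs (k)–(r): (k) is triggered — the baked goods contain meat. (l) would limit (k) — some sales are to a restaurant for resale — but (m) sets (l) aside: (m) applies — a current Standing Clearance is held. (n) is triggered (the reportable unit count is 55, meeting the 53 threshold), but is displaced by (o): (o) operates — a current Class 6 Notice is held. (p) operates (a current Class 4 Registration is held), but is itself disapplied by (q): (q) operates against (p): the registered capacity is 3,800 units, under the 3,960 units limit. (r) is inapplicable (no current General Certificate is held), so (q) stands. So (e) is unavailable.
Every exception is unavailable, so the rule governs.

Yes — Devika must hold a food-handler permit.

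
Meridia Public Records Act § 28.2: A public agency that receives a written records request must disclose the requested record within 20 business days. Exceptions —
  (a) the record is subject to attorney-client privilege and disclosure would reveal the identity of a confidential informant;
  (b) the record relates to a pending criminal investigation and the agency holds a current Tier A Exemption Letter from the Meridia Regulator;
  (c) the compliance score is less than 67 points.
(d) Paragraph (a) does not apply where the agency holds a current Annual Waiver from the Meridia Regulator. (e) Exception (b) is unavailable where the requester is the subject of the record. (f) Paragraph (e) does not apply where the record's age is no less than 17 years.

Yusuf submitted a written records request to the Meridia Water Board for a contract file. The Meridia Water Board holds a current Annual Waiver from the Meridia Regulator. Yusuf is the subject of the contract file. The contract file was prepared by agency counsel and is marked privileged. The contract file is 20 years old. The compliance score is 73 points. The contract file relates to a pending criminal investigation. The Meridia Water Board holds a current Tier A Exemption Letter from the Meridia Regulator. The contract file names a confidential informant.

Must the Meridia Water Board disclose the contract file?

Exception (a): the contract file is privileged; the contract file names a confidential informant — every condition holds. But: (d) is engaged — a current Annual Waiver is held. (a) is therefore removed.
Exception (b) is satisfied on its face — the contract file relates to a pending investigation; a current Tier A Exemption Letter is held. Under paragraphs (e)–(f): (e) would limit (b) — Yusuf is the subject of the contract file — but (f) sets (e) aside: (f) operates — the record's age is 20 years, meeting the 17 years threshold. (b) remains available.
Exception (c) does not apply: the compliance score is 73 points, not less than 67 points.

No — exception (b) applies; the Meridia Water Board is not required to disclose the contract file.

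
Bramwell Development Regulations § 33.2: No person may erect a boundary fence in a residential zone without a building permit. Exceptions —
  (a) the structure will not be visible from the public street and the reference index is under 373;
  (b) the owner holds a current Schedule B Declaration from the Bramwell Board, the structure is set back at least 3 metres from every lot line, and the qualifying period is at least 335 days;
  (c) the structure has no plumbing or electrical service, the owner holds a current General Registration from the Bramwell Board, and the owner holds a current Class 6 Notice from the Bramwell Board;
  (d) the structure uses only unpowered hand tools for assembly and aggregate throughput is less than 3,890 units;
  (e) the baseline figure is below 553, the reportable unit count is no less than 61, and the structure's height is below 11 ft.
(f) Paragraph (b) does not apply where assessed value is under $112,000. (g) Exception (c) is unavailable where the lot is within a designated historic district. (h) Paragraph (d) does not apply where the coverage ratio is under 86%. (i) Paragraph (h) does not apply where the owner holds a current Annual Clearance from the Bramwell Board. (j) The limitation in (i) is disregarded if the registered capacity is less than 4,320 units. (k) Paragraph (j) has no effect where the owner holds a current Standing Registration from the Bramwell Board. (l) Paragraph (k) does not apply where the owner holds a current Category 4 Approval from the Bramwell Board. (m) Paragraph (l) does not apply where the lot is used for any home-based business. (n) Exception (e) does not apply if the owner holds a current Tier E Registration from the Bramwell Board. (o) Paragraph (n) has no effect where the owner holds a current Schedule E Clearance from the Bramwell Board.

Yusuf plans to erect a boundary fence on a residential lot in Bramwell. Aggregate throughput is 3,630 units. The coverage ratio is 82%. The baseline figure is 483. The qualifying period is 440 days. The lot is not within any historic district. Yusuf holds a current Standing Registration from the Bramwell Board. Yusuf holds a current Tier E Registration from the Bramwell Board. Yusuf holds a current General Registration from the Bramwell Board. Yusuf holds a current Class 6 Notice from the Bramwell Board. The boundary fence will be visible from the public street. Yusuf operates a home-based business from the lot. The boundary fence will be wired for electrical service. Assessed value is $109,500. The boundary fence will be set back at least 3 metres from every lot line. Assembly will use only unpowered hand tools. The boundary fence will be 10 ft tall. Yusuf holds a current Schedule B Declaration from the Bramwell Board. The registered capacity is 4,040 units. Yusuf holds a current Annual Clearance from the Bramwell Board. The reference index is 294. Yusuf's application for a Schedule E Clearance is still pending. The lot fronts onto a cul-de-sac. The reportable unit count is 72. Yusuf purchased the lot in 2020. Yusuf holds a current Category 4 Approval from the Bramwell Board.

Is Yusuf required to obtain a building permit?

No — exception (d) applies; Yusuf does not need a building permit.

Exception (a) requires that the structure will not be visible from the public street; but the structure will be visible from the street, so (a) is unavailable.
Exception (b) is satisfied on its face — a current Schedule B Declaration is held; the setback is at least 3 m on every side; the qualifying period is 440 days, meeting the 335 days threshold. But applying paragraph (f): (f) operates against (b): assessed value is $109,500, under the $112,000 limit. Exception (b) does not apply.
Exception (c) does not apply: electrical service is planned.
Exception (d)'s conditions are all satisfied: assembly uses only hand tools; aggregate throughput is 3,630 units, less than the 3,890 units limit. Applying paragraphs (h)–(m): (h) is engaged (the coverage ratio is 82%, under the 86% limit), but yields to (i): (i) is triggered — a current Annual Clearance is held. (j) would limit (i) — the registered capacity is 4,040 units, less than the 4,320 units limit — but (k) sets (j) aside: (k) operates — a current Standing Registration is held. (l) applies (a current Category 4 Approval is held), but yields to (m): (m) is triggered — a home-based business operates on the lot. (d) remains available.
Exception (e)'s conditions are all satisfied: the baseline figure is 483, below the 553 limit; the reportable unit count is 72, meeting the 61 threshold; the structure's height is 10 ft, below the 11 ft limit. But: (n) is engaged — a current Tier E Registration is held. (o) is inapplicable (there is no Schedule E Clearance in force), so (n) stands. Exception (e) does not apply.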